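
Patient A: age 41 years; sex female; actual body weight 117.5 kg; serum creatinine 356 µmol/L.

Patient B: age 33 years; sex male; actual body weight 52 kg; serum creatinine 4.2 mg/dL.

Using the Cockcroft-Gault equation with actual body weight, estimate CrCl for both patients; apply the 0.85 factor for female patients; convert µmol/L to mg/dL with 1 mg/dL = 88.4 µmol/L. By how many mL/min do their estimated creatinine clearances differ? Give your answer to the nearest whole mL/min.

16 mL/min

Patient A: SCr = 356 / 88.4 = 4.027 mg/dL
Patient A: CrCl = (140 − 41) × 117.5 / (72 × 4.027) × 0.85 = 11632.5 / 289.94 × 0.85 ≈ 34.1 mL/min
Patient B: CrCl = (140 − 33) × 52 / (72 × 4.2) = 5564.0 / 302.40 ≈ 18.4 mL/min
|34.1 − 18.4| = 15.7 mL/min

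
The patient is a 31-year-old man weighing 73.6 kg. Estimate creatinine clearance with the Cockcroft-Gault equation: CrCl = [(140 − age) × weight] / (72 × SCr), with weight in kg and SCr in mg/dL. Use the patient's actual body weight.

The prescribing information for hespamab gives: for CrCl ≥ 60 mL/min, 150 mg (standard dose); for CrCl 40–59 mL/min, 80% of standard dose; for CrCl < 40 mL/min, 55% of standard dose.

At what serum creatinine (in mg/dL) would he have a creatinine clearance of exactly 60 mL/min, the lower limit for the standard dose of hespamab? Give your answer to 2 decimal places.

Standard dose requires CrCl ≥ 60 mL/min.
Set (140 − 31) × 73.6 / (72 × SCr) = 60
SCr = (140 − 31) × 73.6 / (72 × 60) = 1.857 mg/dL

1.86 mg/dL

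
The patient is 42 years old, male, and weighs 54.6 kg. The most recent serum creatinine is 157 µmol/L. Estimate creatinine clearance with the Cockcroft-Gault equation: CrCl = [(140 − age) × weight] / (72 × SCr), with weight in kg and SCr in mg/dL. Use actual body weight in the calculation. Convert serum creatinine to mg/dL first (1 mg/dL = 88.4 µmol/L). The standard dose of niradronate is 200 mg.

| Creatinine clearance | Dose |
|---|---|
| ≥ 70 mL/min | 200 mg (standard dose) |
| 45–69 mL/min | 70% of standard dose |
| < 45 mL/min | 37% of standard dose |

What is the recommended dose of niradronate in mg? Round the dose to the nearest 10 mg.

70 mg

SCr = 157 / 88.4 = 1.776 mg/dL
CrCl = (140 − 42) × 54.6 / (72 × 1.776) = 5350.8 / 127.87 ≈ 41.8 mL/min
CrCl ≈ 42 mL/min → bracket < 45 mL/min.
37% of 200 mg = 74 mg → 70 mg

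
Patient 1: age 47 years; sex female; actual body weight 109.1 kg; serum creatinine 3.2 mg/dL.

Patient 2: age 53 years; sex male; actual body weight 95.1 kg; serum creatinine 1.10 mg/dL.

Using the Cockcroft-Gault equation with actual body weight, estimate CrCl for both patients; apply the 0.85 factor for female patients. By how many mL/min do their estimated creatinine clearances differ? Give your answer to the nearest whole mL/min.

Patient 1: CrCl = (140 − 47) × 109.1 / (72 × 3.2) × 0.85 = 10146.3 / 230.40 × 0.85 ≈ 37.4 mL/min
Patient 2: CrCl = (140 − 53) × 95.1 / (72 × 1.1) = 8273.7 / 79.20 ≈ 104.5 mL/min
|37.4 − 104.5| = 67.1 mL/min

67 mL/min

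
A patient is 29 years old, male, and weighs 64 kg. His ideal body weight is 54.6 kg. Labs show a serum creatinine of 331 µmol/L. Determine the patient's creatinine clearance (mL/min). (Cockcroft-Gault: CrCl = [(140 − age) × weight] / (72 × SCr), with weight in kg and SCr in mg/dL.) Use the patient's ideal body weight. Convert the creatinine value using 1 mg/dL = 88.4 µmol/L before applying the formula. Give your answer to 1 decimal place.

SCr = 331 / 88.4 = 3.744 mg/dL
CrCl = (140 − 29) × 54.6 / (72 × 3.744) = 6060.6 / 269.57 ≈ 22.5 mL/min

22.5 mL/min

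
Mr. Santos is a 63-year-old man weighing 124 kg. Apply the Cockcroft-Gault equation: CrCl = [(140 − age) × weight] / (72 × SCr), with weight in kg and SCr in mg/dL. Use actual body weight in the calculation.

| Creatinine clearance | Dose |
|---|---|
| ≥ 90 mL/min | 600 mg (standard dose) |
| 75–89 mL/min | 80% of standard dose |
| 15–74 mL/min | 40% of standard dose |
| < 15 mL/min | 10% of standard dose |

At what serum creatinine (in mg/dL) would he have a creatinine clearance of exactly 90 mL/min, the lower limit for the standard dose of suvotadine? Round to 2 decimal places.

Standard dose requires CrCl ≥ 90 mL/min.
Set (140 − 63) × 124 / (72 × SCr) = 90
SCr = (140 − 63) × 124 / (72 × 90) = 1.473 mg/dL

1.47 mg/dL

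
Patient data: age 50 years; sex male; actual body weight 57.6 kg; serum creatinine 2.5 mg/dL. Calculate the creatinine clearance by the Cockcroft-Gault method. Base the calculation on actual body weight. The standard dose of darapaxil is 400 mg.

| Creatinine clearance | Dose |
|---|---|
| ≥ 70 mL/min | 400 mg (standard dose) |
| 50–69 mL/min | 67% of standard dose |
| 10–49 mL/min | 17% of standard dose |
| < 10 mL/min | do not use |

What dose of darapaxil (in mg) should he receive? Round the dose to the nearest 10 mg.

70 mg

CrCl = (140 − 50) × 57.6 / (72 × 2.5) = 5184.0 / 180.00 ≈ 28.8 mL/min
CrCl ≈ 29 mL/min → bracket 10–49 mL/min.
17% of 400 mg = 68 mg → 70 mg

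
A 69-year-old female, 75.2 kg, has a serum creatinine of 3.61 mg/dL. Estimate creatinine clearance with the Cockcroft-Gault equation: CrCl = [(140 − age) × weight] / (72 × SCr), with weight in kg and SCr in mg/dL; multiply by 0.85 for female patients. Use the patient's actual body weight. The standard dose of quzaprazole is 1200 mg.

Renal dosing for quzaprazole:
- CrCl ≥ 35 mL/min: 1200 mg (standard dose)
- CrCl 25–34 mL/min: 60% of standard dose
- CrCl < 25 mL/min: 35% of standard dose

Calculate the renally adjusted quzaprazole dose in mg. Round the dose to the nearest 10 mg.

420 mg

CrCl = (140 − 69) × 75.2 / (72 × 3.61) × 0.85 = 5339.2 / 259.92 × 0.85 ≈ 17.5 mL/min
CrCl ≈ 17 mL/min → bracket < 25 mL/min.
35% of 1200 mg = 420 mg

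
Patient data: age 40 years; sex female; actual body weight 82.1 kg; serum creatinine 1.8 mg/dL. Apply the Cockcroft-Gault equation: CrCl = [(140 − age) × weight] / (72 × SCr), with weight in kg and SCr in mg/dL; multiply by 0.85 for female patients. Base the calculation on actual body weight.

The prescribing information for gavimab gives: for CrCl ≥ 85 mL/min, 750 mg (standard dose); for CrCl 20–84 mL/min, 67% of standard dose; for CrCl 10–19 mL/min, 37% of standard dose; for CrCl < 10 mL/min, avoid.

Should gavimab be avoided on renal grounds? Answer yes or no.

CrCl = (140 − 40) × 82.1 / (72 × 1.8) × 0.85 = 8210.0 / 129.60 × 0.85 ≈ 53.8 mL/min
CrCl ≈ 54 mL/min, which is ≥ 10 mL/min.

no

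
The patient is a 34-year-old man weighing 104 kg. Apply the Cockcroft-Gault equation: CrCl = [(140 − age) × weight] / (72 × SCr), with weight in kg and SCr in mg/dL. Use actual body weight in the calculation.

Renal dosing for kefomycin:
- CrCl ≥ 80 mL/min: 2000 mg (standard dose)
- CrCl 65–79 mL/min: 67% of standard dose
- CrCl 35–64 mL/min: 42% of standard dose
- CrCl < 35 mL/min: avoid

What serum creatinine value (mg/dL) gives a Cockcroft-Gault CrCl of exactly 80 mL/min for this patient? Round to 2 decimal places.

1.91 mg/dL

Standard dose requires CrCl ≥ 80 mL/min.
Set (140 − 34) × 104 / (72 × SCr) = 80
SCr = (140 − 34) × 104 / (72 × 80) = 1.914 mg/dL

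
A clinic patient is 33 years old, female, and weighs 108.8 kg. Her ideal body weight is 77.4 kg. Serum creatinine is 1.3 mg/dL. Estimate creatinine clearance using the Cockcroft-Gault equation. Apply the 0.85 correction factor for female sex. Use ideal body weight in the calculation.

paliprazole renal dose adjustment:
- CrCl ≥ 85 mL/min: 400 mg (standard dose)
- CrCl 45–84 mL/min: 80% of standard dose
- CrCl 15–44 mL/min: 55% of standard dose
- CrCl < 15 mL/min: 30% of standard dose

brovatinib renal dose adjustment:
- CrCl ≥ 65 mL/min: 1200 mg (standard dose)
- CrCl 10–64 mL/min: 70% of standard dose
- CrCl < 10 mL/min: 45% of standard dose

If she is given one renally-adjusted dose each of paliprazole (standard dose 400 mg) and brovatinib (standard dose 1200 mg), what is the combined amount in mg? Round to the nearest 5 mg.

CrCl = (140 − 33) × 77.4 / (72 × 1.3) × 0.85 = 8281.8 / 93.60 × 0.85 ≈ 75.2 mL/min
CrCl ≈ 75 mL/min.
paliprazole: 45–84 mL/min → 80% of 400 mg = 320 mg.
brovatinib: ≥ 65 mL/min → 100% of 1200 mg = 1200 mg.
Total = 320 + 1200 = 1520 mg.

1520 mg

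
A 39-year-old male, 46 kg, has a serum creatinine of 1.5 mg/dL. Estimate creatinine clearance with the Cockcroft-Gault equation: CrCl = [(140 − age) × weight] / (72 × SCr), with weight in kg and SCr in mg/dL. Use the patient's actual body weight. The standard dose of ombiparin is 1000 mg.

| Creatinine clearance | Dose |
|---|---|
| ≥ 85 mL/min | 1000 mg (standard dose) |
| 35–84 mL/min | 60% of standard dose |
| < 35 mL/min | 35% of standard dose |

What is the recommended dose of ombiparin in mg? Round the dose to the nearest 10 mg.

CrCl = (140 − 39) × 46 / (72 × 1.5) = 4646.0 / 108.00 ≈ 43.0 mL/min
CrCl ≈ 43 mL/min → bracket 35–84 mL/min.
60% of 1000 mg = 600 mg

600 mg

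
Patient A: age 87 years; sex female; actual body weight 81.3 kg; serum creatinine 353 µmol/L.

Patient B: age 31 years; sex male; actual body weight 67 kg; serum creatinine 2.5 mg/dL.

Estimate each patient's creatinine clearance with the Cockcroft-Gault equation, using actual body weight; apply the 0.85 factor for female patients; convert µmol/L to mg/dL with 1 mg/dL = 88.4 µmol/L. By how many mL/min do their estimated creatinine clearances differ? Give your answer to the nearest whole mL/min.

Patient A: SCr = 353 / 88.4 = 3.993 mg/dL
Patient A: CrCl = (140 − 87) × 81.3 / (72 × 3.993) × 0.85 = 4308.9 / 287.50 × 0.85 ≈ 12.7 mL/min
Patient B: CrCl = (140 − 31) × 67 / (72 × 2.5) = 7303.0 / 180.00 ≈ 40.6 mL/min
|12.7 − 40.6| = 27.9 mL/min

28 mL/min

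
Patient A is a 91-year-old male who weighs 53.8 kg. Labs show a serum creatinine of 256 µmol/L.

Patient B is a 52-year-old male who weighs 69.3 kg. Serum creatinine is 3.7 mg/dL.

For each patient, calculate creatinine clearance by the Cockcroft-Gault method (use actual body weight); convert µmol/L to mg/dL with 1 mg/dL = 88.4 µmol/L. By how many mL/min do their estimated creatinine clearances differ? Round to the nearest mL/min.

10 mL/min

Patient A: SCr = 256 / 88.4 = 2.896 mg/dL
Patient A: CrCl = (140 − 91) × 53.8 / (72 × 2.896) = 2636.2 / 208.51 ≈ 12.6 mL/min
Patient B: CrCl = (140 − 52) × 69.3 / (72 × 3.7) = 6098.4 / 266.40 ≈ 22.9 mL/min
|12.6 − 22.9| = 10.3 mL/min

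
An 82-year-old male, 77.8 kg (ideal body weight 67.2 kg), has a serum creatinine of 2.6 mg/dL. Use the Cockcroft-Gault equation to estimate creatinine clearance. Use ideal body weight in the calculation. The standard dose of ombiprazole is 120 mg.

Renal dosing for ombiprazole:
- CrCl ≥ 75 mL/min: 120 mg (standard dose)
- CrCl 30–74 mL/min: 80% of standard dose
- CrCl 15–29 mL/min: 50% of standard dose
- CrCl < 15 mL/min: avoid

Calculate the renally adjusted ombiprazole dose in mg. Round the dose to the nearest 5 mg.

CrCl = (140 − 82) × 67.2 / (72 × 2.6) = 3897.6 / 187.20 ≈ 20.8 mL/min
CrCl ≈ 21 mL/min → bracket 15–29 mL/min.
50% of 120 mg = 60 mg

60 mg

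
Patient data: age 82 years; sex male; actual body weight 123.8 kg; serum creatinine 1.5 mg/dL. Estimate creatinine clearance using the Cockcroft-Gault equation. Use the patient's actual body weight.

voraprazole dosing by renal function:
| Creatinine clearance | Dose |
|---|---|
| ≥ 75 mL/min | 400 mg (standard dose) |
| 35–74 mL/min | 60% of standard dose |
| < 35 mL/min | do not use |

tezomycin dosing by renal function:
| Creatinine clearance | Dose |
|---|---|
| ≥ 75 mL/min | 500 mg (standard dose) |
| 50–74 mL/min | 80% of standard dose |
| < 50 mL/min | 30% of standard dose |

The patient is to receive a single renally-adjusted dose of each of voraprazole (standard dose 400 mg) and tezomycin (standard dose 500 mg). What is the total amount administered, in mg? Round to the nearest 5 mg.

640 mg

CrCl = (140 − 82) × 123.8 / (72 × 1.5) = 7180.4 / 108.00 ≈ 66.5 mL/min
CrCl ≈ 66 mL/min.
voraprazole: 35–74 mL/min → 60% of 400 mg = 240 mg.
tezomycin: 50–74 mL/min → 80% of 500 mg = 400 mg.
Total = 240 + 400 = 640 mg.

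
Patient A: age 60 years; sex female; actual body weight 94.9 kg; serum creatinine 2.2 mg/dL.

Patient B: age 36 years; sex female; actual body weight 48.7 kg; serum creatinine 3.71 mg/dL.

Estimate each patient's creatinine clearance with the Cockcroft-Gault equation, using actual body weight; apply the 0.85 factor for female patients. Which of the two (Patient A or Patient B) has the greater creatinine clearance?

Patient A

Patient A: CrCl = (140 − 60) × 94.9 / (72 × 2.2) × 0.85 = 7592.0 / 158.40 × 0.85 ≈ 40.7 mL/min
Patient B: CrCl = (140 − 36) × 48.7 / (72 × 3.71) × 0.85 = 5064.8 / 267.12 × 0.85 ≈ 16.1 mL/min
40.7 vs 16.1 mL/min → Patient A is higher.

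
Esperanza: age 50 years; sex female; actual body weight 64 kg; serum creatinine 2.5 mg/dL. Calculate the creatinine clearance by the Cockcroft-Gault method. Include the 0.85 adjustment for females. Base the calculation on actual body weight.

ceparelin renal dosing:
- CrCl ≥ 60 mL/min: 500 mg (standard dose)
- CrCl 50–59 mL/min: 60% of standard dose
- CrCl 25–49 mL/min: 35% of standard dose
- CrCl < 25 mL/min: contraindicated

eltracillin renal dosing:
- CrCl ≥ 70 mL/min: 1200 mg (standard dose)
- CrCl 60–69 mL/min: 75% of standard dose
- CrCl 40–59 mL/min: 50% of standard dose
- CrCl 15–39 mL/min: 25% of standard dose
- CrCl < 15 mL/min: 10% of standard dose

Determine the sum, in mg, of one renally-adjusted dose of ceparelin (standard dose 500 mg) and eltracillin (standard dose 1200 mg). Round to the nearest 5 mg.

CrCl = (140 − 50) × 64 / (72 × 2.5) × 0.85 = 5760.0 / 180.00 × 0.85 ≈ 27.2 mL/min
CrCl ≈ 27 mL/min.
ceparelin: 25–49 mL/min → 35% of 500 mg = 175 mg.
eltracillin: 15–39 mL/min → 25% of 1200 mg = 300 mg.
Total = 175 + 300 = 475 mg.

475 mg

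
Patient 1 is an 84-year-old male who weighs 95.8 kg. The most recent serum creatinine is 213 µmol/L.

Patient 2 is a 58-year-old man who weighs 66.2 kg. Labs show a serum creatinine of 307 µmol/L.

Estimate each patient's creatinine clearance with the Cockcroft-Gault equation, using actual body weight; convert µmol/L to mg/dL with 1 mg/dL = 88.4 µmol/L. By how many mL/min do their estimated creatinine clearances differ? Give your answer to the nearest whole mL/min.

9 mL/min

Patient 1: SCr = 213 / 88.4 = 2.41 mg/dL
Patient 1: CrCl = (140 − 84) × 95.8 / (72 × 2.41) = 5364.8 / 173.52 ≈ 30.9 mL/min
Patient 2: SCr = 307 / 88.4 = 3.473 mg/dL
Patient 2: CrCl = (140 − 58) × 66.2 / (72 × 3.473) = 5428.4 / 250.06 ≈ 21.7 mL/min
|30.9 − 21.7| = 9.2 mL/min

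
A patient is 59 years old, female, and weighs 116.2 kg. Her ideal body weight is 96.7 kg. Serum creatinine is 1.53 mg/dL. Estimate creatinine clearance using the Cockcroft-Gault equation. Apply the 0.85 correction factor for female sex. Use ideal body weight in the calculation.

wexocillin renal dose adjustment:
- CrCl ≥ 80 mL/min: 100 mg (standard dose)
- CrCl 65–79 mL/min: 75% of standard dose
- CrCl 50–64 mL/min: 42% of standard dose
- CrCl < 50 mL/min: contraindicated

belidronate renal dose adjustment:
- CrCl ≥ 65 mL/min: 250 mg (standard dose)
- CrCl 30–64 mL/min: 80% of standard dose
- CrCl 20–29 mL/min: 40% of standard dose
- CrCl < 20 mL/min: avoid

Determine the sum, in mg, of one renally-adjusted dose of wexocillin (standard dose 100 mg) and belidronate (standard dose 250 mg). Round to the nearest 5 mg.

240 mg

CrCl = (140 − 59) × 96.7 / (72 × 1.53) × 0.85 = 7832.7 / 110.16 × 0.85 ≈ 60.4 mL/min
CrCl ≈ 60 mL/min.
wexocillin: 50–64 mL/min → 42% of 100 mg = 42 mg.
belidronate: 30–64 mL/min → 80% of 250 mg = 200 mg.
Total = 42 + 200 = 242 mg.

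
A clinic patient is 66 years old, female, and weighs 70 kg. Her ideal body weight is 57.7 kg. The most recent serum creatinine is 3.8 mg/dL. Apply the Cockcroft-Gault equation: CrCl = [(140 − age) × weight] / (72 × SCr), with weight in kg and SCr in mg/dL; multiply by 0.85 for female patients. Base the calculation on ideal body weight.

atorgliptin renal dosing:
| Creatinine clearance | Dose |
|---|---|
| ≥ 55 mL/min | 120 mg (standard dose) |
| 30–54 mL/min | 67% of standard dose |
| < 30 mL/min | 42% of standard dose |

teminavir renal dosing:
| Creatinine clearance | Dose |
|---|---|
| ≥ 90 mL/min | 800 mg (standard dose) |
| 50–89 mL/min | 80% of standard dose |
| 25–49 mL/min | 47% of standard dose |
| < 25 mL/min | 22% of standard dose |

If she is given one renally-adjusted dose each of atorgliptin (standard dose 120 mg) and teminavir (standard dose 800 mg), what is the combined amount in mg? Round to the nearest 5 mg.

CrCl = (140 − 66) × 57.7 / (72 × 3.8) × 0.85 = 4269.8 / 273.60 × 0.85 ≈ 13.3 mL/min
CrCl ≈ 13 mL/min.
atorgliptin: < 30 mL/min → 42% of 120 mg = 50.4 mg.
teminavir: < 25 mL/min → 22% of 800 mg = 176 mg.
Total = 50.4 + 176 = 226.4 mg.

225 mg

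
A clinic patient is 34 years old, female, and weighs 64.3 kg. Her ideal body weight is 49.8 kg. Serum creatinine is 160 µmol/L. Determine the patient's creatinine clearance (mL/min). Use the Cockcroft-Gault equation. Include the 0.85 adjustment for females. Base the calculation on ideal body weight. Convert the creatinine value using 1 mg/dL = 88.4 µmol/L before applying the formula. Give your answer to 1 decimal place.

SCr = 160 / 88.4 = 1.81 mg/dL
CrCl = (140 − 34) × 49.8 / (72 × 1.81) × 0.85 = 5278.8 / 130.32 × 0.85 ≈ 34.4 mL/min

34.4 mL/min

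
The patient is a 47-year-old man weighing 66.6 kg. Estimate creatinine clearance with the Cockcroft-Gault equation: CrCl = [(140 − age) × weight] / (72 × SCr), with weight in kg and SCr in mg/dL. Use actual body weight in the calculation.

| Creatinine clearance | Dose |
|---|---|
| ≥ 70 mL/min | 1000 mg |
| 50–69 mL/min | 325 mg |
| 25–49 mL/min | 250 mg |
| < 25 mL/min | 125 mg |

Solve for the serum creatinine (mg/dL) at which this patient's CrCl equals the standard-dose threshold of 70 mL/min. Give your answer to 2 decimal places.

1.23 mg/dL

Standard dose requires CrCl ≥ 70 mL/min.
Set (140 − 47) × 66.6 / (72 × SCr) = 70
SCr = (140 − 47) × 66.6 / (72 × 70) = 1.229 mg/dL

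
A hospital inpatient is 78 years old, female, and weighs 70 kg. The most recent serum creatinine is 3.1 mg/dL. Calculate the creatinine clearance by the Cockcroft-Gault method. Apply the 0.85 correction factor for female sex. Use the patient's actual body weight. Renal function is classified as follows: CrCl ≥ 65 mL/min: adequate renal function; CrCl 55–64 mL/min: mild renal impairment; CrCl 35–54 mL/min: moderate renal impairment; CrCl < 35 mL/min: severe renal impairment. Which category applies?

severe renal impairment

CrCl = (140 − 78) × 70 / (72 × 3.1) × 0.85 = 4340.0 / 223.20 × 0.85 ≈ 16.5 mL/min
17 mL/min falls in the 'severe renal impairment' range.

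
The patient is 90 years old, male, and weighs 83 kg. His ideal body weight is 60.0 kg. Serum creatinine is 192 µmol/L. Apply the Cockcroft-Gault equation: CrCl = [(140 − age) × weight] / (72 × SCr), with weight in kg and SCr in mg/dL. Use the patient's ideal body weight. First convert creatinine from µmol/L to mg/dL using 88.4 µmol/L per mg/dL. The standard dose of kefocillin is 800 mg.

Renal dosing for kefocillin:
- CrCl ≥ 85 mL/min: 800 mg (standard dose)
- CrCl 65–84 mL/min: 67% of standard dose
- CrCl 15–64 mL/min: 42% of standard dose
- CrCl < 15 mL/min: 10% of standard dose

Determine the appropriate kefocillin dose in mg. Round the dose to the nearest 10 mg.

SCr = 192 / 88.4 = 2.172 mg/dL
CrCl = (140 − 90) × 60 / (72 × 2.172) = 3000.0 / 156.38 ≈ 19.2 mL/min
CrCl ≈ 19 mL/min → bracket 15–64 mL/min.
42% of 800 mg = 336 mg → 340 mg

340 mg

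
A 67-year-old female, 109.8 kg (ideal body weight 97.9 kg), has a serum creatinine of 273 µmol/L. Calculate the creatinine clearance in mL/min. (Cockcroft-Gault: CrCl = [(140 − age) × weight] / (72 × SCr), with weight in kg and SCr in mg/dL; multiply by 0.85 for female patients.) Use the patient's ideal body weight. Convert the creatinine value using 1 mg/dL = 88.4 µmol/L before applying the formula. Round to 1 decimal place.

27.3 mL/min

SCr = 273 / 88.4 = 3.088 mg/dL
CrCl = (140 − 67) × 97.9 / (72 × 3.088) × 0.85 = 7146.7 / 222.34 × 0.85 ≈ 27.3 mL/min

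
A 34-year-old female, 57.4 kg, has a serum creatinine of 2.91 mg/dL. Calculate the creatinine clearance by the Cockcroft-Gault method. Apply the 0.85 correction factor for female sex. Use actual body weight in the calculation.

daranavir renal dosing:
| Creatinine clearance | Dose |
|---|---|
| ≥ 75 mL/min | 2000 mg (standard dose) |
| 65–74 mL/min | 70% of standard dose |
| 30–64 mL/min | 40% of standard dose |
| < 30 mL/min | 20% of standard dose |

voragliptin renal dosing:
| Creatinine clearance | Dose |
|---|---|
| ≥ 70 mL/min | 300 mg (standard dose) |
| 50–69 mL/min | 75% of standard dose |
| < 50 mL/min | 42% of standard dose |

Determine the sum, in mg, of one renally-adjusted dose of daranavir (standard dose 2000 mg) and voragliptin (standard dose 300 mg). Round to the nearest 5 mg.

525 mg

CrCl = (140 − 34) × 57.4 / (72 × 2.91) × 0.85 = 6084.4 / 209.52 × 0.85 ≈ 24.7 mL/min
CrCl ≈ 25 mL/min.
daranavir: < 30 mL/min → 20% of 2000 mg = 400 mg.
voragliptin: < 50 mL/min → 42% of 300 mg = 126 mg.
Total = 400 + 126 = 526 mg.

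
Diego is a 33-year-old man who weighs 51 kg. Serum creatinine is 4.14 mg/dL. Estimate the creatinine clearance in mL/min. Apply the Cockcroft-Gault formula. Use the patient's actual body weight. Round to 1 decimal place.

18.3 mL/min

CrCl = (140 − 33) × 51 / (72 × 4.14) = 5457.0 / 298.08 ≈ 18.3 mL/min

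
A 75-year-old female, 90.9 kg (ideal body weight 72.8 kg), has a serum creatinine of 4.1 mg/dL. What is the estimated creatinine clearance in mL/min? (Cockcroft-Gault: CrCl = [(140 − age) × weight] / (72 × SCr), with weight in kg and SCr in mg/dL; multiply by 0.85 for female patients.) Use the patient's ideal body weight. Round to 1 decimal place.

CrCl = (140 − 75) × 72.8 / (72 × 4.1) × 0.85 = 4732.0 / 295.20 × 0.85 ≈ 13.6 mL/min

13.6 mL/min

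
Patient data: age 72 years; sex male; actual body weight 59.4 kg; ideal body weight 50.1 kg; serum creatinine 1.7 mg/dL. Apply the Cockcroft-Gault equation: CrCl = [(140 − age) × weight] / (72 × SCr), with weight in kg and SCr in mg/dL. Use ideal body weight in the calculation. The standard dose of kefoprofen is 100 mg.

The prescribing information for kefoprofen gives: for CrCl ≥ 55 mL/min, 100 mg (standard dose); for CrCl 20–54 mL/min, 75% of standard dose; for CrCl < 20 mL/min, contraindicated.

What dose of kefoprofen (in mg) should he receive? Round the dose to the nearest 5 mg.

75 mg

CrCl = (140 − 72) × 50.1 / (72 × 1.7) = 3406.8 / 122.40 ≈ 27.8 mL/min
CrCl ≈ 28 mL/min → bracket 20–54 mL/min.
75% of 100 mg = 75 mg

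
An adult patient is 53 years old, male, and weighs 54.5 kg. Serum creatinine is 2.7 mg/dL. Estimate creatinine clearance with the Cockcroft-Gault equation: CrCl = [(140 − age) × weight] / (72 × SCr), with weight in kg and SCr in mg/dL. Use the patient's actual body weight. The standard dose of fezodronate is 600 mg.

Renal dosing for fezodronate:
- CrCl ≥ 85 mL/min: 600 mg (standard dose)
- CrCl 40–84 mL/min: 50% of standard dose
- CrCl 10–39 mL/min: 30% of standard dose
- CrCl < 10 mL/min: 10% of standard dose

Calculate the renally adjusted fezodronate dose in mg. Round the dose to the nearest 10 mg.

180 mg

CrCl = (140 − 53) × 54.5 / (72 × 2.7) = 4741.5 / 194.40 ≈ 24.4 mL/min
CrCl ≈ 24 mL/min → bracket 10–39 mL/min.
30% of 600 mg = 180 mg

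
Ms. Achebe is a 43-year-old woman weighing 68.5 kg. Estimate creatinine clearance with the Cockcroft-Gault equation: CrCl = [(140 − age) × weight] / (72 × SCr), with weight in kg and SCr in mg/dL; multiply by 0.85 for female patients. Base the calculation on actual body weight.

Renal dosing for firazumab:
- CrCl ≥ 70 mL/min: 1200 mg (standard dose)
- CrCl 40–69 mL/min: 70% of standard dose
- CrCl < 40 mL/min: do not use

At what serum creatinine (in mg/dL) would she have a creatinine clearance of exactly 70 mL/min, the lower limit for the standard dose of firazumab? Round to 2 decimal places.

1.12 mg/dL

Standard dose requires CrCl ≥ 70 mL/min.
Set (140 − 43) × 68.5 × 0.85 / (72 × SCr) = 70
SCr = (140 − 43) × 68.5 × 0.85 / (72 × 70) = 1.121 mg/dL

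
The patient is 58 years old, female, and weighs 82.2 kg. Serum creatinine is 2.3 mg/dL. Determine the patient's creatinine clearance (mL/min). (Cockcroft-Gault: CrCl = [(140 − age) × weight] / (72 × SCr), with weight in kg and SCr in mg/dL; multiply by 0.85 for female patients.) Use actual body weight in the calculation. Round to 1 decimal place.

CrCl = (140 − 58) × 82.2 / (72 × 2.3) × 0.85 = 6740.4 / 165.60 × 0.85 ≈ 34.6 mL/min

34.6 mL/min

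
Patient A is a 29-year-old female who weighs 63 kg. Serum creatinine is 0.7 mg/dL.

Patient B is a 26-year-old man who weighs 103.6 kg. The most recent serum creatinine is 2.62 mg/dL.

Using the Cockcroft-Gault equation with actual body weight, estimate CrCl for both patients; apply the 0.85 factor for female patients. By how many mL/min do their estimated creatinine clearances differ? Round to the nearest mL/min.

55 mL/min

Patient A: CrCl = (140 − 29) × 63 / (72 × 0.7) × 0.85 = 6993.0 / 50.40 × 0.85 ≈ 117.9 mL/min
Patient B: CrCl = (140 − 26) × 103.6 / (72 × 2.62) = 11810.4 / 188.64 ≈ 62.6 mL/min
|117.9 − 62.6| = 55.3 mL/min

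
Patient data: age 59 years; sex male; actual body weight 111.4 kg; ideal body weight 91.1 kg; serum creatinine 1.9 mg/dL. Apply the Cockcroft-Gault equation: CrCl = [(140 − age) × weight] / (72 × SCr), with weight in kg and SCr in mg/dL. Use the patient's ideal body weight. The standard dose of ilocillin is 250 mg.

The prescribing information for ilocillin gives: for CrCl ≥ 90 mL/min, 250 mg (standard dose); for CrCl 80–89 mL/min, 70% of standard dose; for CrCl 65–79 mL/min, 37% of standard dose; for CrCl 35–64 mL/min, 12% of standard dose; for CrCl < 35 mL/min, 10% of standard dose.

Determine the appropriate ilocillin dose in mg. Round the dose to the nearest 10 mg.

30 mg

CrCl = (140 − 59) × 91.1 / (72 × 1.9) = 7379.1 / 136.80 ≈ 53.9 mL/min
CrCl ≈ 54 mL/min → bracket 35–64 mL/min.
12% of 250 mg = 30 mg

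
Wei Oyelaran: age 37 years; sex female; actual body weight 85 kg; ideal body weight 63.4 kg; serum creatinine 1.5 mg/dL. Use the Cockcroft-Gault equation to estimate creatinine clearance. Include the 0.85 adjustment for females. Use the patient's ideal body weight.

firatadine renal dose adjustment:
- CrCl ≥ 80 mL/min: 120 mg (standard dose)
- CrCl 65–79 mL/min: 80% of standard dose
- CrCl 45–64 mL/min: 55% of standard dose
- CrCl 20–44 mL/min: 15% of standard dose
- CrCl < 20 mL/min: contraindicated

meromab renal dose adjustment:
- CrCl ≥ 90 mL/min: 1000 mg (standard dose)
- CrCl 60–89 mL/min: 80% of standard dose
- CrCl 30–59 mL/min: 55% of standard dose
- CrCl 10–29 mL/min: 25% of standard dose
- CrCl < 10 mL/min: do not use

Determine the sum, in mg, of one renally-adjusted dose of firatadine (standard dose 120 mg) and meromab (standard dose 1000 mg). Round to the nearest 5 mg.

CrCl = (140 − 37) × 63.4 / (72 × 1.5) × 0.85 = 6530.2 / 108.00 × 0.85 ≈ 51.4 mL/min
CrCl ≈ 51 mL/min.
firatadine: 45–64 mL/min → 55% of 120 mg = 66 mg.
meromab: 30–59 mL/min → 55% of 1000 mg = 550 mg.
Total = 66 + 550 = 616 mg.

615 mg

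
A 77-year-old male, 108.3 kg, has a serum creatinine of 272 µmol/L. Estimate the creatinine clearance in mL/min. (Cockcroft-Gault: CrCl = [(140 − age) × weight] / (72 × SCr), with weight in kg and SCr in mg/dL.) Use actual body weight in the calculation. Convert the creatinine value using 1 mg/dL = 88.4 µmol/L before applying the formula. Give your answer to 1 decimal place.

SCr = 272 / 88.4 = 3.077 mg/dL
CrCl = (140 − 77) × 108.3 / (72 × 3.077) = 6822.9 / 221.54 ≈ 30.8 mL/min

30.8 mL/min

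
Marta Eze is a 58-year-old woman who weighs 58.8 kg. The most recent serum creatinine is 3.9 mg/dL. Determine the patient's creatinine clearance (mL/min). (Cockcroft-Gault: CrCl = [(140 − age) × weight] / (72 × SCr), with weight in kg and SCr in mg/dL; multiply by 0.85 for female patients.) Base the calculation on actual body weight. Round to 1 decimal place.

14.6 mL/min

CrCl = (140 − 58) × 58.8 / (72 × 3.9) × 0.85 = 4821.6 / 280.80 × 0.85 ≈ 14.6 mL/min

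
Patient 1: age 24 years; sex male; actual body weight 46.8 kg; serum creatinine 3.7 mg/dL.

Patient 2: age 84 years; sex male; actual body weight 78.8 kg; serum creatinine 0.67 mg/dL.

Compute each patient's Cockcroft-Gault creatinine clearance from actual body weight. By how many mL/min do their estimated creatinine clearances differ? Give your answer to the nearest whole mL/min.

Patient 1: CrCl = (140 − 24) × 46.8 / (72 × 3.7) = 5428.8 / 266.40 ≈ 20.4 mL/min
Patient 2: CrCl = (140 − 84) × 78.8 / (72 × 0.67) = 4412.8 / 48.24 ≈ 91.5 mL/min
|20.4 − 91.5| = 71.1 mL/min

71 mL/min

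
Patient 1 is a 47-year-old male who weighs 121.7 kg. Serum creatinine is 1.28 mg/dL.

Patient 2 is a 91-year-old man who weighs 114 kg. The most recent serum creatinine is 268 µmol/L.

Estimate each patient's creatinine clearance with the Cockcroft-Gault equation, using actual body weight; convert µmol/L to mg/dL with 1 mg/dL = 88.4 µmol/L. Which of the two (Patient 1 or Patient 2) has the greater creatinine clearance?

Patient 1

Patient 1: CrCl = (140 − 47) × 121.7 / (72 × 1.28) = 11318.1 / 92.16 ≈ 122.8 mL/min
Patient 2: SCr = 268 / 88.4 = 3.032 mg/dL
Patient 2: CrCl = (140 − 91) × 114 / (72 × 3.032) = 5586.0 / 218.30 ≈ 25.6 mL/min
122.8 vs 25.6 mL/min → Patient 1 is higher.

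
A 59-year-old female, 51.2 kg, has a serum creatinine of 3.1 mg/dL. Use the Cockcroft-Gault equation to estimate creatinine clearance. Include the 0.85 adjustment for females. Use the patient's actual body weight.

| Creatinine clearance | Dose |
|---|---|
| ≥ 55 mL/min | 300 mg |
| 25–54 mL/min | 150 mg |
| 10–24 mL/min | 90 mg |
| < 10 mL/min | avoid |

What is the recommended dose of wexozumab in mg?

CrCl = (140 − 59) × 51.2 / (72 × 3.1) × 0.85 = 4147.2 / 223.20 × 0.85 ≈ 15.8 mL/min
CrCl ≈ 16 mL/min → bracket 10–24 mL/min.
Dose for this bracket: 90 mg.

90 mg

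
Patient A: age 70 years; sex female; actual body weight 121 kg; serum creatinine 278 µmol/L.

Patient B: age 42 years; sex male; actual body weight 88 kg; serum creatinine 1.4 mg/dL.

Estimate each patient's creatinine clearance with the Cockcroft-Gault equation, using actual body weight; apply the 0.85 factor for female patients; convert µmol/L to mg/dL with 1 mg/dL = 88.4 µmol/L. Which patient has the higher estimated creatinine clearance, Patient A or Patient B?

Patient B

Patient A: SCr = 278 / 88.4 = 3.145 mg/dL
Patient A: CrCl = (140 − 70) × 121 / (72 × 3.145) × 0.85 = 8470.0 / 226.44 × 0.85 ≈ 31.8 mL/min
Patient B: CrCl = (140 − 42) × 88 / (72 × 1.4) = 8624.0 / 100.80 ≈ 85.6 mL/min
31.8 vs 85.6 mL/min → Patient B is higher.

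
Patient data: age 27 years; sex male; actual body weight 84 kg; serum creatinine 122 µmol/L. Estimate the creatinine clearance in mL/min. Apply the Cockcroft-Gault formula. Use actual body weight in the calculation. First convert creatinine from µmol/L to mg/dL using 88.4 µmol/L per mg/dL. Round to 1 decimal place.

95.5 mL/min

SCr = 122 / 88.4 = 1.38 mg/dL
CrCl = (140 − 27) × 84 / (72 × 1.38) = 9492.0 / 99.36 ≈ 95.5 mL/min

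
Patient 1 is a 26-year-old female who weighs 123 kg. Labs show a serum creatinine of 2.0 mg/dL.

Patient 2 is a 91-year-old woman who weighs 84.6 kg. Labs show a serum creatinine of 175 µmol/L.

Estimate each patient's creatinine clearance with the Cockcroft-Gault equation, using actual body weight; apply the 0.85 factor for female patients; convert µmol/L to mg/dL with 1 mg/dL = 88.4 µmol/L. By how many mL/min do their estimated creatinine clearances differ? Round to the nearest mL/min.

58 mL/min

Patient 1: CrCl = (140 − 26) × 123 / (72 × 2) × 0.85 = 14022.0 / 144.00 × 0.85 ≈ 82.8 mL/min
Patient 2: SCr = 175 / 88.4 = 1.98 mg/dL
Patient 2: CrCl = (140 − 91) × 84.6 / (72 × 1.98) × 0.85 = 4145.4 / 142.56 × 0.85 ≈ 24.7 mL/min
|82.8 − 24.7| = 58.1 mL/min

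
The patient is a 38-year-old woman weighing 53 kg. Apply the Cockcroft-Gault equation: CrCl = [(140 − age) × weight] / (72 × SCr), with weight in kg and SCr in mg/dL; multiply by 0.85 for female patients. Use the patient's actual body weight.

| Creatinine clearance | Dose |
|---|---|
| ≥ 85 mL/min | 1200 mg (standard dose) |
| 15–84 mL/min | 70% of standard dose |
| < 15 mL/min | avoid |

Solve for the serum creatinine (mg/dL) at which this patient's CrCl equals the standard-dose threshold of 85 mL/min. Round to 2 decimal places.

0.75 mg/dL

Standard dose requires CrCl ≥ 85 mL/min.
Set (140 − 38) × 53 × 0.85 / (72 × SCr) = 85
SCr = (140 − 38) × 53 × 0.85 / (72 × 85) = 0.751 mg/dL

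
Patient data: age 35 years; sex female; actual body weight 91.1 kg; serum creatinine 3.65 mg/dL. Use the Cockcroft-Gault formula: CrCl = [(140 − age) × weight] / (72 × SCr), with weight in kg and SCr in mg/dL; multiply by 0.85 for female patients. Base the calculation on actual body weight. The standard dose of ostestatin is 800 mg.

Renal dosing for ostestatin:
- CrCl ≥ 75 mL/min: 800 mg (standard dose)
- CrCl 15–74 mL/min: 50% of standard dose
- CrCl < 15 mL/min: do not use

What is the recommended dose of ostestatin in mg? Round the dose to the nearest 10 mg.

CrCl = (140 − 35) × 91.1 / (72 × 3.65) × 0.85 = 9565.5 / 262.80 × 0.85 ≈ 30.9 mL/min
CrCl ≈ 31 mL/min → bracket 15–74 mL/min.
50% of 800 mg = 400 mg

400 mg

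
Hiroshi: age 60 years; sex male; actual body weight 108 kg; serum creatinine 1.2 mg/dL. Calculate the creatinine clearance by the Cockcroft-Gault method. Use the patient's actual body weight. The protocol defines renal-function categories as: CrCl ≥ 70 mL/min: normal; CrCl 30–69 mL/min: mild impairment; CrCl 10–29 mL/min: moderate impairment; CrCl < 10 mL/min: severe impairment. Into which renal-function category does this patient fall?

normal

CrCl = (140 − 60) × 108 / (72 × 1.2) = 8640.0 / 86.40 ≈ 100.0 mL/min
100 mL/min falls in the 'normal' range.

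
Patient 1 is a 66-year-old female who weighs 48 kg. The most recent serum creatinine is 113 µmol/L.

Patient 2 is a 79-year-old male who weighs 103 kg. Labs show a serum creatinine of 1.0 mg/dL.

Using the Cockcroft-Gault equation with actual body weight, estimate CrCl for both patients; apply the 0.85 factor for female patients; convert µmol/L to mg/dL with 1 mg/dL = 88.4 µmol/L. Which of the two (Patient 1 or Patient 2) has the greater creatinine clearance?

Patient 1: SCr = 113 / 88.4 = 1.278 mg/dL
Patient 1: CrCl = (140 − 66) × 48 / (72 × 1.278) × 0.85 = 3552.0 / 92.02 × 0.85 ≈ 32.8 mL/min
Patient 2: CrCl = (140 − 79) × 103 / (72 × 1) = 6283.0 / 72.00 ≈ 87.3 mL/min
32.8 vs 87.3 mL/min → Patient 2 is higher.

Patient 2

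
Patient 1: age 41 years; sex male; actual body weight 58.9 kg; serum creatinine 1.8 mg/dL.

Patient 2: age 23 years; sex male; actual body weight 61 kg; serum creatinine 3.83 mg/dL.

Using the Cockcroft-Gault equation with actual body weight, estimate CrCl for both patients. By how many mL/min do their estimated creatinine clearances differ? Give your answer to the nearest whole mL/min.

Patient 1: CrCl = (140 − 41) × 58.9 / (72 × 1.8) = 5831.1 / 129.60 ≈ 45.0 mL/min
Patient 2: CrCl = (140 − 23) × 61 / (72 × 3.83) = 7137.0 / 275.76 ≈ 25.9 mL/min
|45.0 − 25.9| = 19.1 mL/min

19 mL/min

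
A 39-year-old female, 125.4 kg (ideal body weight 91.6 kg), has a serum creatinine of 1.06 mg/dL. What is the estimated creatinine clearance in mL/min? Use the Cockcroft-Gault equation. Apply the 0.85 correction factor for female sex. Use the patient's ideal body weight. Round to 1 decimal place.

CrCl = (140 − 39) × 91.6 / (72 × 1.06) × 0.85 = 9251.6 / 76.32 × 0.85 ≈ 103.0 mL/min

103.0 mL/min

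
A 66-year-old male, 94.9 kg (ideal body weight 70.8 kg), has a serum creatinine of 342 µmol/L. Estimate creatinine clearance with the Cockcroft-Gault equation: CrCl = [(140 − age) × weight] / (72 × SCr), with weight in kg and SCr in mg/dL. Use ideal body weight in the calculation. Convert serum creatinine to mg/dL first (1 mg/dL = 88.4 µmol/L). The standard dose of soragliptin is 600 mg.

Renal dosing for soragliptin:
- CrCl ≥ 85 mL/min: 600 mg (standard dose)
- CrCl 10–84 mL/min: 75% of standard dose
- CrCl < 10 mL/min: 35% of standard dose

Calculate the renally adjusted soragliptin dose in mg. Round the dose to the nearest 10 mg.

450 mg

SCr = 342 / 88.4 = 3.869 mg/dL
CrCl = (140 − 66) × 70.8 / (72 × 3.869) = 5239.2 / 278.57 ≈ 18.8 mL/min
CrCl ≈ 19 mL/min → bracket 10–84 mL/min.
75% of 600 mg = 450 mg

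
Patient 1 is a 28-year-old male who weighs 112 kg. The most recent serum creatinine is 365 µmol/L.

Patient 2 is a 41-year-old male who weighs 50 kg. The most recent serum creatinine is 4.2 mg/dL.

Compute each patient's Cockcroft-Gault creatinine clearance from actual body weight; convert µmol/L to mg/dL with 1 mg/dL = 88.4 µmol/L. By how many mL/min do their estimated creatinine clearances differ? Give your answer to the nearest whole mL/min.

26 mL/min

Patient 1: SCr = 365 / 88.4 = 4.129 mg/dL
Patient 1: CrCl = (140 − 28) × 112 / (72 × 4.129) = 12544.0 / 297.29 ≈ 42.2 mL/min
Patient 2: CrCl = (140 − 41) × 50 / (72 × 4.2) = 4950.0 / 302.40 ≈ 16.4 mL/min
|42.2 − 16.4| = 25.8 mL/min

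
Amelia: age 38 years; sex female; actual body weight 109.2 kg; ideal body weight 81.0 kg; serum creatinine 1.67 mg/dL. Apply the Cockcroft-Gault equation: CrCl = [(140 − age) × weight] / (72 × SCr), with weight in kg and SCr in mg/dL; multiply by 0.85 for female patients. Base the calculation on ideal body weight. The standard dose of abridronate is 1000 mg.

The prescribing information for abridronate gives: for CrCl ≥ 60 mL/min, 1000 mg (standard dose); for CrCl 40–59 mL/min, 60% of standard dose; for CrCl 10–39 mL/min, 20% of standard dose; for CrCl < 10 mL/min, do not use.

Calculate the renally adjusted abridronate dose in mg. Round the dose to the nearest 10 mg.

600 mg

CrCl = (140 − 38) × 81 / (72 × 1.67) × 0.85 = 8262.0 / 120.24 × 0.85 ≈ 58.4 mL/min
CrCl ≈ 58 mL/min → bracket 40–59 mL/min.
60% of 1000 mg = 600 mg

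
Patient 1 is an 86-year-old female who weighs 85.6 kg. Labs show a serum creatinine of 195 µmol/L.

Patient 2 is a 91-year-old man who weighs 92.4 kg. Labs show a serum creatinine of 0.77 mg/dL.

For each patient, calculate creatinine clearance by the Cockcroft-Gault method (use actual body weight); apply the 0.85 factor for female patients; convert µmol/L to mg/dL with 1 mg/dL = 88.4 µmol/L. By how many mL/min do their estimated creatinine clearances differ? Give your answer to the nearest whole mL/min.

Patient 1: SCr = 195 / 88.4 = 2.206 mg/dL
Patient 1: CrCl = (140 − 86) × 85.6 / (72 × 2.206) × 0.85 = 4622.4 / 158.83 × 0.85 ≈ 24.7 mL/min
Patient 2: CrCl = (140 − 91) × 92.4 / (72 × 0.77) = 4527.6 / 55.44 ≈ 81.7 mL/min
|24.7 − 81.7| = 57.0 mL/min

57 mL/min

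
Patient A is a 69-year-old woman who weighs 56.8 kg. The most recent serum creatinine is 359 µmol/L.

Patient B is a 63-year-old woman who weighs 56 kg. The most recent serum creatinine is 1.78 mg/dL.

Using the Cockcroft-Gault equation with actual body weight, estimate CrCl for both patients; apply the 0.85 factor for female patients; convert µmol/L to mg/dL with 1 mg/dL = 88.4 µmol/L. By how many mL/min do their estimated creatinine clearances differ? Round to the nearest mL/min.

17 mL/min

Patient A: SCr = 359 / 88.4 = 4.061 mg/dL
Patient A: CrCl = (140 − 69) × 56.8 / (72 × 4.061) × 0.85 = 4032.8 / 292.39 × 0.85 ≈ 11.7 mL/min
Patient B: CrCl = (140 − 63) × 56 / (72 × 1.78) × 0.85 = 4312.0 / 128.16 × 0.85 ≈ 28.6 mL/min
|11.7 − 28.6| = 16.9 mL/min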